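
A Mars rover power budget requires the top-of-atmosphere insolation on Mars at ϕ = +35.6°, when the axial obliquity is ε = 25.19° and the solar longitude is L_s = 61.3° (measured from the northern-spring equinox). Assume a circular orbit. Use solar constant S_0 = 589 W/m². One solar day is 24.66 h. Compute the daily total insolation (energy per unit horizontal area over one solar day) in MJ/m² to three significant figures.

18.8 MJ/m²

Solar declination: sin δ = sin ε · sin L_s = sin 25.19° × sin 61.3° = 0.37333, so δ = +21.921°.
cos h₀ = −tan(+35.6°) tan(+21.921°) = -0.2881, h₀ = 1.8630 rad.
Bracket: h₀ sin ϕ sin δ + cos ϕ cos δ sin h₀ = 1.8630×0.58212×0.37333 + 0.81310×0.92770×0.95760 = 0.404872 + 0.722330 = 1.127202.
Q̄ = (S_0/π) × [bracket] = (589/π) × 1.127202 = 211.33 W/m².
Daily total = Q̄ × 24.66 h × 3600 s/h = 211.33 × 24.66 × 3600 / 10⁶ = 18.76 MJ/m².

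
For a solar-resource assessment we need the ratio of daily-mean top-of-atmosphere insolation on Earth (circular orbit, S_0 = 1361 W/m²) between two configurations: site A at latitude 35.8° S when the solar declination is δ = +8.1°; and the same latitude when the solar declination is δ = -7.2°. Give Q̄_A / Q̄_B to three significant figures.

Q̄_A / Q̄_B ≈ 0.734

— Configuration A (ϕ=-35.8°):
cos h₀ = −tan(-35.8°) tan(+8.100°) = 0.1026, h₀ = 1.4680 rad.
Bracket: h₀ sin ϕ sin δ + cos ϕ cos δ sin h₀ = 1.4680×-0.58496×0.14090 + 0.81106×0.99002×0.99472 = -0.120994 + 0.798726 = 0.677732.
Q̄ = (S_0/π) × [bracket] = (1361/π) × 0.677732 = 293.61 W/m².
— Configuration B (ϕ=-35.8°):
cos h₀ = −tan(-35.8°) tan(-7.200°) = -0.0911, h₀ = 1.6620 rad.
Bracket: h₀ sin ϕ sin δ + cos ϕ cos δ sin h₀ = 1.6620×-0.58496×-0.12533 + 0.81106×0.99211×0.99584 = 0.121846 + 0.801313 = 0.923159.
Q̄ = (S_0/π) × [bracket] = (1361/π) × 0.923159 = 399.93 W/m².
Ratio Q̄_A / Q̄_B = 293.61 / 399.93 = 0.7342.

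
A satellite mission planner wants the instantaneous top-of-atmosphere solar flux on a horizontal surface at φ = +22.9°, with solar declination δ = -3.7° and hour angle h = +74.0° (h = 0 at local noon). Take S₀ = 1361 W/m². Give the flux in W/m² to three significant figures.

cos θ_z = sin φ sin δ + cos φ cos δ cos h = -0.025111 + 0.253384 = 0.228273.
Flux = S₀ · cos θ_z = 1361 × 0.228273 = 310.7 W/m².

311 W/m²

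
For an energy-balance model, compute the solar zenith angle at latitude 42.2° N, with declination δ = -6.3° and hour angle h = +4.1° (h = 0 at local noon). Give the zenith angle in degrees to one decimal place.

θ_z = 48.6°

cos θ_z = sin φ sin δ + cos φ cos δ cos h = -0.073711 + 0.734446 = 0.660735.
θ_z = arccos(0.660735) = 48.6°.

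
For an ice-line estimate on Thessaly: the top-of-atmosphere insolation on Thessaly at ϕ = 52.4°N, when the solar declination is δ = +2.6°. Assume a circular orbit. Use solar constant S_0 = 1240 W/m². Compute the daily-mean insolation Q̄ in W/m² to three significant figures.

cos h₀ = −tan(+52.4°) tan(+2.600°) = -0.0590, h₀ = 1.6298 rad.
Bracket: h₀ sin ϕ sin δ + cos ϕ cos δ sin h₀ = 1.6298×0.79229×0.04536 + 0.61015×0.99897×0.99826 = 0.058572 + 0.608461 = 0.667033.
Q̄ = (S_0/π) × [bracket] = (1240/π) × 0.667033 = 263.3 W/m².

Q̄ ≈ 263 W/m²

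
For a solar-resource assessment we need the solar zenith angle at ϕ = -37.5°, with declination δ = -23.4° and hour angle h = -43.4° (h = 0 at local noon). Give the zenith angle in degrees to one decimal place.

θ_z = 39.6°

cos θ_z = sin ϕ sin δ + cos ϕ cos δ cos h = 0.241768 + 0.529022 = 0.770790.
θ_z = arccos(0.770790) = 39.6°.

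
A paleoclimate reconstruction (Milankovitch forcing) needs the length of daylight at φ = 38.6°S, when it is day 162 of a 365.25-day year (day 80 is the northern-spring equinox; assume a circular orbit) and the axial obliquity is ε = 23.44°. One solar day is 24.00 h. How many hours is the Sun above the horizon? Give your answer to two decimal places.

9.34 h

Solar longitude: λ_s = 360° × (162 − 80)/365.25 = 80.821°.
sin δ = sin 23.44° × sin 80.821° = 0.39270, so δ = +23.122°.
cos H₀ = −tan φ · tan δ = −tan(-38.6°) × tan(+23.122°) = 0.3409, so H₀ = 1.2230 rad = 70.07°.
Daylight = 2H₀/(2π) × 24.00 h = (1.2230/π) × 24.00 = 9.34 h.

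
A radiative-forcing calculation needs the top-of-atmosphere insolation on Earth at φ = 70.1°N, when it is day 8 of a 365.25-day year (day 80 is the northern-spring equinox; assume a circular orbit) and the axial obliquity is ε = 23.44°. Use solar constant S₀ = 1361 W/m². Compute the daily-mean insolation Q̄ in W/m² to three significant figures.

Solar longitude: λ_s = 360° × (8 − 80)/365.25 = -70.965°, i.e. -70.965° + 360° = 289.035°.
sin δ = sin 23.44° × sin 289.035° = -0.37604, so δ = -22.088°.
cos H₀ = −tan(+70.1°) tan(-22.088°) = 1.1211 ≥ 1 ⇒ polar night, H₀ = 0 and Q̄ = 0.

Q̄ ≈ 0.00 W/m²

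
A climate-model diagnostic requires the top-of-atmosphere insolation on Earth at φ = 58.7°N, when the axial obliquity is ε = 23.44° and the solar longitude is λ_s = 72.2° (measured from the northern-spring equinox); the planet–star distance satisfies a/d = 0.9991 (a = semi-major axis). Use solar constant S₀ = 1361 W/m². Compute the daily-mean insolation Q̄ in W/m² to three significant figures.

Q̄ ≈ 477 W/m²

Solar declination: sin δ = sin ε · sin λ_s = sin 23.44° × sin 72.2° = 0.37875, so δ = +22.256°.
cos H₀ = −tan(+58.7°) tan(+22.256°) = -0.6731, H₀ = 2.3092 rad.
Bracket: H₀ sin φ sin δ + cos φ cos δ sin H₀ = 2.3092×0.85446×0.37875 + 0.51952×0.92550×0.73958 = 0.747319 + 0.355602 = 1.102921.
Inverse-square distance factor (a/d)² = 0.9991² = 0.998201.
Q̄ = (S₀/π) × 0.998201 × [bracket] = (1361/π) × 0.998201 × 1.102921 = 476.9 W/m².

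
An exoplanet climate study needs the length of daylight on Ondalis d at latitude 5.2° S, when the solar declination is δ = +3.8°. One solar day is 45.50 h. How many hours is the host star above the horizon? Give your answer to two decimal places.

22.66 h

cos H₀ = −tan φ · tan δ = −tan(-5.2°) × tan(+3.800°) = 0.0060, so H₀ = 1.5648 rad = 89.65°.
Daylight = 2H₀/(2π) × 45.50 h = (1.5648/π) × 45.50 = 22.66 h.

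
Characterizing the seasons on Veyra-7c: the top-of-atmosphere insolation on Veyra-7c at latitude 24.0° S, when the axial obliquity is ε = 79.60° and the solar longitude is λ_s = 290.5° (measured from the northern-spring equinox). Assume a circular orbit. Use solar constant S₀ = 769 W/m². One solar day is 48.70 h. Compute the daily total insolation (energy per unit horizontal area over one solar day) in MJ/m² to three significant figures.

50.5 MJ/m²

Solar declination: sin δ = sin ε · sin λ_s = sin 79.60° × sin 290.5° = -0.92128, so δ = -67.115°.
cos H₀ = −tan(-24.0°) tan(-67.115°) = -1.0547 ≤ −1 ⇒ polar day, H₀ = π.
Bracket: H₀ sin φ sin δ + cos φ cos δ sin H₀ = 3.1416×-0.40674×-0.92128 + 0.91355×0.38889×0.00000 = 1.177225 + 0.000000 = 1.177225.
Q̄ = (S₀/π) × [bracket] = (769/π) × 1.177225 = 288.16 W/m².
Daily total = Q̄ × 48.70 h × 3600 s/h = 288.16 × 48.70 × 3600 / 10⁶ = 50.52 MJ/m².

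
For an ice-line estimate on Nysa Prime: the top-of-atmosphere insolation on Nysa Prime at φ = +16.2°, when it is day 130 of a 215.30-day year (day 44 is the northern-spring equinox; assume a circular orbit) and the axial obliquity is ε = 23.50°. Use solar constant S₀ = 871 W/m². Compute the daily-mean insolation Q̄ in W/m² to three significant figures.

Solar longitude: λ_s = 360° × (130 − 44)/215.30 = 143.799°.
sin δ = sin 23.50° × sin 143.799° = 0.23551, so δ = +13.622°.
cos H₀ = −tan(+16.2°) tan(+13.622°) = -0.0704, H₀ = 1.6413 rad.
Bracket: H₀ sin φ sin δ + cos φ cos δ sin H₀ = 1.6413×0.27899×0.23551 + 0.96029×0.97187×0.99752 = 0.107842 + 0.930963 = 1.038805.
Q̄ = (S₀/π) × [bracket] = (871/π) × 1.038805 = 288.0 W/m².

Q̄ ≈ 288 W/m²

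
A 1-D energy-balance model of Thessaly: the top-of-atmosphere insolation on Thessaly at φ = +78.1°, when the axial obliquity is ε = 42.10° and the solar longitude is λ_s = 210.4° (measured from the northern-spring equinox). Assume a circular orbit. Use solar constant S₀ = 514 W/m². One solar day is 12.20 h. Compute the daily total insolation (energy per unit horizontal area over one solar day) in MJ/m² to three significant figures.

Solar declination: sin δ = sin ε · sin λ_s = sin 42.10° × sin 210.4° = -0.33926, so δ = -19.832°.
cos H₀ = −tan(+78.1°) tan(-19.832°) = 1.7114 ≥ 1 ⇒ polar night, H₀ = 0 and Q̄ = 0.
Daily total = Q̄ × 12.20 h × 3600 s/h = 0.00 MJ/m².

0.00 MJ/m²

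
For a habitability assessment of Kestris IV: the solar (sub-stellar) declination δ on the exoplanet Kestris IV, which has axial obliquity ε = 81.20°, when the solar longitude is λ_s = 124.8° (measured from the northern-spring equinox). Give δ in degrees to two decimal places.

δ = +54.24°

sin δ = sin ε · sin λ_s = sin 81.20° × sin 124.8° = 0.811483.
δ = arcsin(0.811483) = +54.24°.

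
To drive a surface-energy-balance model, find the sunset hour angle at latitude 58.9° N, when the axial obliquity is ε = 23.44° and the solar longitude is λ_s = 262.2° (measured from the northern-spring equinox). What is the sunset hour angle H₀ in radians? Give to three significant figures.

H₀ = 0.780 rad

Solar declination: sin δ = sin ε · sin λ_s = sin 23.44° × sin 262.2° = -0.39411, so δ = -23.210°.
cos H₀ = −tan φ · tan δ = −tan(+58.9°) × tan(-23.210°) = 0.7109, so H₀ = 0.7801 rad = 44.70°.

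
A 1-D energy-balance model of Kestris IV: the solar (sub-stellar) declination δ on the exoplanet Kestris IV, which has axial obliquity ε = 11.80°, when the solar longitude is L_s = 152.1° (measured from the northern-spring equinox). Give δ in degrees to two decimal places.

sin δ = sin ε · sin L_s = sin 11.80° × sin 152.1° = 0.095690.
δ = arcsin(0.095690) = +5.49°.

δ = +5.49°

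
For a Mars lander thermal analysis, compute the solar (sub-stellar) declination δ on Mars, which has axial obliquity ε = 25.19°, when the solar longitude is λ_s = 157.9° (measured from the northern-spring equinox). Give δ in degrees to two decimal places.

sin δ = sin ε · sin λ_s = sin 25.19° × sin 157.9° = 0.160129.
δ = arcsin(0.160129) = +9.21°.

δ = +9.21°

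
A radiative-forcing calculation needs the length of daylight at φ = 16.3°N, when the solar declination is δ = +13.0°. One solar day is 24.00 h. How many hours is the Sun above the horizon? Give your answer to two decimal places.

cos H₀ = −tan φ · tan δ = −tan(+16.3°) × tan(+13.000°) = -0.0675, so H₀ = 1.6384 rad = 93.87°.
Daylight = 2H₀/(2π) × 24.00 h = (1.6384/π) × 24.00 = 12.52 h.

12.52 h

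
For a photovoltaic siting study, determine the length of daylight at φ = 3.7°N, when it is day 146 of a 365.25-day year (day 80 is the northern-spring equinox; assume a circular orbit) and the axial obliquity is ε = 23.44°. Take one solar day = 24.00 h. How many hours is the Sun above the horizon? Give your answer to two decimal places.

Solar longitude: λ_s = 360° × (146 − 80)/365.25 = 65.051°.
sin δ = sin 23.44° × sin 65.051° = 0.36067, so δ = +21.141°.
cos H₀ = −tan φ · tan δ = −tan(+3.7°) × tan(+21.141°) = -0.0250, so H₀ = 1.5958 rad = 91.43°.
Daylight = 2H₀/(2π) × 24.00 h = (1.5958/π) × 24.00 = 12.19 h.

12.19 h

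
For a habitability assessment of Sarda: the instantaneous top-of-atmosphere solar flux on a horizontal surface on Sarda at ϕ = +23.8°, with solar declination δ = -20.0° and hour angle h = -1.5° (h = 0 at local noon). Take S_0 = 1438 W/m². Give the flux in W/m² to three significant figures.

1.04e+03 W/m²

cos θ_z = sin ϕ sin δ + cos ϕ cos δ cos h = -0.138021 + 0.859486 = 0.721465.
Flux = S_0 · cos θ_z = 1438 × 0.721465 = 1037 W/m².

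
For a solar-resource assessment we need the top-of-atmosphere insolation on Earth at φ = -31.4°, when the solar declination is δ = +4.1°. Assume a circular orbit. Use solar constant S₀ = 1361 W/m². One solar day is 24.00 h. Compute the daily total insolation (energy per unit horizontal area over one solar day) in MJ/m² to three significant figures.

cos H₀ = −tan(-31.4°) tan(+4.100°) = 0.0438, H₀ = 1.5270 rad.
Bracket: H₀ sin φ sin δ + cos φ cos δ sin H₀ = 1.5270×-0.52101×0.07150 + 0.85355×0.99744×0.99904 = -0.056884 + 0.850548 = 0.793664.
Q̄ = (S₀/π) × [bracket] = (1361/π) × 0.793664 = 343.83 W/m².
Daily total = Q̄ × 24.00 h × 3600 s/h = 343.83 × 24.00 × 3600 / 10⁶ = 29.71 MJ/m².

29.7 MJ/m²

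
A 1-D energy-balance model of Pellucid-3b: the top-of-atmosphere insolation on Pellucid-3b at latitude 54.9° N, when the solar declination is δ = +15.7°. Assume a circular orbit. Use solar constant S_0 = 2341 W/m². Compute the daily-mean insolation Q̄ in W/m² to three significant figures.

cos h₀ = −tan(+54.9°) tan(+15.700°) = -0.3999, h₀ = 1.9823 rad.
Bracket: h₀ sin ϕ sin δ + cos ϕ cos δ sin h₀ = 1.9823×0.81815×0.27060 + 0.57501×0.96269×0.91654 = 0.438864 + 0.507357 = 0.946221.
Q̄ = (S_0/π) × [bracket] = (2341/π) × 0.946221 = 705.1 W/m².

Q̄ ≈ 705 W/m²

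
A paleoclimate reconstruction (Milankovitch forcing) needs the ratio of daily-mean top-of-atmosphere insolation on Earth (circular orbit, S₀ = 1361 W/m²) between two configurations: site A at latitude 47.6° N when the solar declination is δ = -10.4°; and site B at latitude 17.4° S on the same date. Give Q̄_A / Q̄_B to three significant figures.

Q̄_A / Q̄_B ≈ 0.456

— Configuration A (φ=+47.6°):
cos H₀ = −tan(+47.6°) tan(-10.400°) = 0.2010, H₀ = 1.3684 rad.
Bracket: H₀ sin φ sin δ + cos φ cos δ sin H₀ = 1.3684×0.73846×-0.18052 + 0.67430×0.98357×0.97959 = -0.182417 + 0.649685 = 0.467268.
Q̄ = (S₀/π) × [bracket] = (1361/π) × 0.467268 = 202.43 W/m².
— Configuration B (φ=-17.4°):
cos H₀ = −tan(-17.4°) tan(-10.400°) = -0.0575, H₀ = 1.6283 rad.
Bracket: H₀ sin φ sin δ + cos φ cos δ sin H₀ = 1.6283×-0.29904×-0.18052 + 0.95424×0.98357×0.99834 = 0.087900 + 0.937004 = 1.024904.
Q̄ = (S₀/π) × [bracket] = (1361/π) × 1.024904 = 444.01 W/m².
Ratio Q̄_A / Q̄_B = 202.43 / 444.01 = 0.4559.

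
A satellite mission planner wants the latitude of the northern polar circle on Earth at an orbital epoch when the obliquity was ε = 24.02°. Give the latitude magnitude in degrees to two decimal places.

The polar circle is the lowest latitude that experiences at least one full rotation of continuous daylight at the northern-summer solstice; it lies at |φ| = 90° − ε = 90° − 24.02° = 65.98°.

65.98°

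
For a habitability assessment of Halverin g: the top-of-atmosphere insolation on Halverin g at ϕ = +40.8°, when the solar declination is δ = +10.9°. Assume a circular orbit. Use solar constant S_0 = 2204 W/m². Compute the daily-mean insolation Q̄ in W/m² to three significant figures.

Q̄ ≈ 665 W/m²

cos h₀ = −tan(+40.8°) tan(+10.900°) = -0.1662, h₀ = 1.7378 rad.
Bracket: h₀ sin ϕ sin δ + cos ϕ cos δ sin h₀ = 1.7378×0.65342×0.18910 + 0.75700×0.98196×0.98609 = 0.214726 + 0.733004 = 0.947730.
Q̄ = (S_0/π) × [bracket] = (2204/π) × 0.947730 = 664.9 W/m².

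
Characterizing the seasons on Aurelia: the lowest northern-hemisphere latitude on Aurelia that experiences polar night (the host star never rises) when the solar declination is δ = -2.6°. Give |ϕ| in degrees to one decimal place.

|ϕ| = 87.4°

Polar night requires cos h₀ = −tan ϕ tan δ ≥ 1, i.e. tan ϕ tan δ ≤ −1.
The boundary is |tan ϕ| · |tan δ| = 1, so |ϕ| = 90° − |δ| = 90° − 2.6° = 87.4° in the northern hemisphere.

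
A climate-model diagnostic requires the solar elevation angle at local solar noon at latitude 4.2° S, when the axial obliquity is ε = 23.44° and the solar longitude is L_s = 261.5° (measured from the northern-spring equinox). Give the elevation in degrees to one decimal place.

71.0°

Solar declination: sin δ = sin ε · sin L_s = sin 23.44° × sin 261.5° = -0.39342, so δ = -23.167°.
At local noon the hour angle is zero, so the zenith angle equals |ϕ − δ| = |-4.2° − (-23.167°)| = 18.967°.
Elevation = 90° − 18.967° = 71.0°.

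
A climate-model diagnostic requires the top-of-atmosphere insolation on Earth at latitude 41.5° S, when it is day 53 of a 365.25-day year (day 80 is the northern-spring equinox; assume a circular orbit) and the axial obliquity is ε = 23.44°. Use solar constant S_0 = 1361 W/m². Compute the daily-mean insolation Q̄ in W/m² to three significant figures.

Solar longitude: L_s = 360° × (53 − 80)/365.25 = -26.612°, i.e. -26.612° + 360° = 333.388°.
sin δ = sin 23.44° × sin 333.388° = -0.17819, so δ = -10.264°.
cos h₀ = −tan(-41.5°) tan(-10.264°) = -0.1602, h₀ = 1.7317 rad.
Bracket: h₀ sin ϕ sin δ + cos ϕ cos δ sin h₀ = 1.7317×-0.66262×-0.17819 + 0.74896×0.98400×0.98708 = 0.204466 + 0.727455 = 0.931921.
Q̄ = (S_0/π) × [bracket] = (1361/π) × 0.931921 = 403.7 W/m².

Q̄ ≈ 404 W/m²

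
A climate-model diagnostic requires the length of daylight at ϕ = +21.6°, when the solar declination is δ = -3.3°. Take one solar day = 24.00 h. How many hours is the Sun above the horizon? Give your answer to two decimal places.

cos h₀ = −tan ϕ · tan δ = −tan(+21.6°) × tan(-3.300°) = 0.0228, so h₀ = 1.5480 rad = 88.69°.
Daylight = 2h₀/(2π) × 24.00 h = (1.5480/π) × 24.00 = 11.83 h.

11.83 h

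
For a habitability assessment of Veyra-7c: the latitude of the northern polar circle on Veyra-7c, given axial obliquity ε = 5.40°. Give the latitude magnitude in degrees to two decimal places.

84.60°

The polar circle is the lowest latitude that experiences at least one full rotation of continuous daylight at the northern-summer solstice; it lies at |ϕ| = 90° − ε = 90° − 5.40° = 84.60°.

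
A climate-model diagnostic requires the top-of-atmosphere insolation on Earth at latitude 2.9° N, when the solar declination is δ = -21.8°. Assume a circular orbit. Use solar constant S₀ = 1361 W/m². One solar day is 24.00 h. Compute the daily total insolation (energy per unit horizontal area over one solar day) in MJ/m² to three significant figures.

33.6 MJ/m²

cos H₀ = −tan(+2.9°) tan(-21.800°) = 0.0203, H₀ = 1.5505 rad.
Bracket: H₀ sin φ sin δ + cos φ cos δ sin H₀ = 1.5505×0.05059×-0.37137 + 0.99872×0.92849×0.99979 = -0.029130 + 0.927107 = 0.897977.
Q̄ = (S₀/π) × [bracket] = (1361/π) × 0.897977 = 389.02 W/m².
Daily total = Q̄ × 24.00 h × 3600 s/h = 389.02 × 24.00 × 3600 / 10⁶ = 33.61 MJ/m².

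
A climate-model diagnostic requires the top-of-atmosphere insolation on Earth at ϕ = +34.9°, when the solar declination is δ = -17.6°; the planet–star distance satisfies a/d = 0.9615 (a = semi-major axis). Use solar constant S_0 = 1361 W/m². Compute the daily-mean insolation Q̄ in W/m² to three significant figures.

Q̄ ≈ 212 W/m²

cos h₀ = −tan(+34.9°) tan(-17.600°) = 0.2213, h₀ = 1.3477 rad.
Bracket: h₀ sin ϕ sin δ + cos ϕ cos δ sin h₀ = 1.3477×0.57215×-0.30237 + 0.82015×0.95319×0.97521 = -0.233153 + 0.762379 = 0.529226.
Inverse-square distance factor (a/d)² = 0.9615² = 0.924482.
Q̄ = (S_0/π) × 0.924482 × [bracket] = (1361/π) × 0.924482 × 0.529226 = 212.0 W/m².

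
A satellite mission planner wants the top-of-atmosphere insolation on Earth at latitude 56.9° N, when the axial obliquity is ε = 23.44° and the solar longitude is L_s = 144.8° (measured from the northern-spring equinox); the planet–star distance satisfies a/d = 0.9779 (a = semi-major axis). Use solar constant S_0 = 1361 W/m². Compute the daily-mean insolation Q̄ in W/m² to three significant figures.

Solar declination: sin δ = sin ε · sin L_s = sin 23.44° × sin 144.8° = 0.22930, so δ = +13.256°.
cos h₀ = −tan(+56.9°) tan(+13.256°) = -0.3614, h₀ = 1.9405 rad.
Bracket: h₀ sin ϕ sin δ + cos ϕ cos δ sin h₀ = 1.9405×0.83772×0.22930 + 0.54610×0.97336×0.93242 = 0.372749 + 0.495630 = 0.868379.
Inverse-square distance factor (a/d)² = 0.9779² = 0.956288.
Q̄ = (S_0/π) × 0.956288 × [bracket] = (1361/π) × 0.956288 × 0.868379 = 359.8 W/m².

Q̄ ≈ 360 W/m²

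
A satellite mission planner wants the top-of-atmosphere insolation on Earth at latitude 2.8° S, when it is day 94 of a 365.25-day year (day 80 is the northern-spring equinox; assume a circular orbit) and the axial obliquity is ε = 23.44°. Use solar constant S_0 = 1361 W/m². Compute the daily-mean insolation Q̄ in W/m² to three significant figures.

Solar longitude: L_s = 360° × (94 − 80)/365.25 = 13.799°.
sin δ = sin 23.44° × sin 13.799° = 0.09488, so δ = +5.444°.
cos h₀ = −tan(-2.8°) tan(+5.444°) = 0.0047, h₀ = 1.5661 rad.
Bracket: h₀ sin ϕ sin δ + cos ϕ cos δ sin h₀ = 1.5661×-0.04885×0.09488 + 0.99881×0.99549×0.99999 = -0.007259 + 0.994295 = 0.987036.
Q̄ = (S_0/π) × [bracket] = (1361/π) × 0.987036 = 427.6 W/m².

Q̄ ≈ 428 W/m²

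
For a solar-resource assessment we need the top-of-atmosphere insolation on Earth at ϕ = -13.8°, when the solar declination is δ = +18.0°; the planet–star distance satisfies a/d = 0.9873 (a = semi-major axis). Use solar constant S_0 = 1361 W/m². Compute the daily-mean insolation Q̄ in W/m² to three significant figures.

cos h₀ = −tan(-13.8°) tan(+18.000°) = 0.0798, h₀ = 1.4909 rad.
Bracket: h₀ sin ϕ sin δ + cos ϕ cos δ sin h₀ = 1.4909×-0.23853×0.30902 + 0.97113×0.95106×0.99681 = -0.109895 + 0.920657 = 0.810762.
Inverse-square distance factor (a/d)² = 0.9873² = 0.974761.
Q̄ = (S_0/π) × 0.974761 × [bracket] = (1361/π) × 0.974761 × 0.810762 = 342.4 W/m².

Q̄ ≈ 342 W/m²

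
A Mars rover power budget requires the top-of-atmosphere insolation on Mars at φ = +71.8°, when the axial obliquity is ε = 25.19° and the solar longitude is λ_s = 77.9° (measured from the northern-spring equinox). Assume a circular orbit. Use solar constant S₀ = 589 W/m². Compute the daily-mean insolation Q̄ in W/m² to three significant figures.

Solar declination: sin δ = sin ε · sin λ_s = sin 25.19° × sin 77.9° = 0.41617, so δ = +24.593°.
cos H₀ = −tan(+71.8°) tan(+24.593°) = -1.3920 ≤ −1 ⇒ polar day, H₀ = π.
Bracket: H₀ sin φ sin δ + cos φ cos δ sin H₀ = 3.1416×0.94997×0.41617 + 0.31233×0.90929×0.00000 = 1.242028 + 0.000000 = 1.242028.
Q̄ = (S₀/π) × [bracket] = (589/π) × 1.242028 = 232.9 W/m².

Q̄ ≈ 233 W/m²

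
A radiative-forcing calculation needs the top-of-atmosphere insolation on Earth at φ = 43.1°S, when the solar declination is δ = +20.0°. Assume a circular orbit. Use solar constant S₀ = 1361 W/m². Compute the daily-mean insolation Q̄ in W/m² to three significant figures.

cos H₀ = −tan(-43.1°) tan(+20.000°) = 0.3406, H₀ = 1.2232 rad.
Bracket: H₀ sin φ sin δ + cos φ cos δ sin H₀ = 1.2232×-0.68327×0.34202 + 0.73016×0.93969×0.94021 = -0.285852 + 0.645101 = 0.359249.
Q̄ = (S₀/π) × [bracket] = (1361/π) × 0.359249 = 155.6 W/m².

Q̄ ≈ 156 W/m²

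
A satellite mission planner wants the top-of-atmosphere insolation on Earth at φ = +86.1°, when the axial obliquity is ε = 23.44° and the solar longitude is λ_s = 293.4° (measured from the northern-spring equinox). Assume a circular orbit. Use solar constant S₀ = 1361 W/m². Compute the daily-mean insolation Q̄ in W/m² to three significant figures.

Q̄ ≈ 0.00 W/m²

Solar declination: sin δ = sin ε · sin λ_s = sin 23.44° × sin 293.4° = -0.36507, so δ = -21.412°.
cos H₀ = −tan(+86.1°) tan(-21.412°) = 5.7521 ≥ 1 ⇒ polar night, H₀ = 0 and Q̄ = 0.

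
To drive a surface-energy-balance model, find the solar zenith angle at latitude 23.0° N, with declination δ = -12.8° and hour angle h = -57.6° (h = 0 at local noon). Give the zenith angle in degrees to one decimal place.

cos θ_z = sin φ sin δ + cos φ cos δ cos h = -0.086566 + 0.480974 = 0.394408.
θ_z = arccos(0.394408) = 66.8°.

θ_z = 66.8°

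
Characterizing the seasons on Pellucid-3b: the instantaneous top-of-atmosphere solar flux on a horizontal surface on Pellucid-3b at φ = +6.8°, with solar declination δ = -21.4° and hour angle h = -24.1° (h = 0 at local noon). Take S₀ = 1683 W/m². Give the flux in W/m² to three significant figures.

cos θ_z = sin φ sin δ + cos φ cos δ cos h = -0.043203 + 0.843921 = 0.800718.
Flux = S₀ · cos θ_z = 1683 × 0.800718 = 1348 W/m².

1.35e+03 W/m²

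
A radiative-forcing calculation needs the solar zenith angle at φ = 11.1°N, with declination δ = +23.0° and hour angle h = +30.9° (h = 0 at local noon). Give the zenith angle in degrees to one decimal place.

cos θ_z = sin φ sin δ + cos φ cos δ cos h = 0.075224 + 0.775077 = 0.850301.
θ_z = arccos(0.850301) = 31.8°.

θ_z = 31.8°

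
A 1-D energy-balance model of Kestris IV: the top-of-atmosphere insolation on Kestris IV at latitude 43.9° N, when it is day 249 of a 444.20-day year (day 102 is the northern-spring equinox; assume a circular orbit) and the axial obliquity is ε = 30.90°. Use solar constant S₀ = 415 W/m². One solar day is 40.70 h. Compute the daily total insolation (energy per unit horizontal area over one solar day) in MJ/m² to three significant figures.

Solar longitude: λ_s = 360° × (249 − 102)/444.20 = 119.136°.
sin δ = sin 30.90° × sin 119.136° = 0.44856, so δ = +26.652°.
cos H₀ = −tan(+43.9°) tan(+26.652°) = -0.4830, H₀ = 2.0748 rad.
Bracket: H₀ sin φ sin δ + cos φ cos δ sin H₀ = 2.0748×0.69340×0.44856 + 0.72055×0.89375×0.87563 = 0.645328 + 0.563898 = 1.209226.
Q̄ = (S₀/π) × [bracket] = (415/π) × 1.209226 = 159.74 W/m².
Daily total = Q̄ × 40.70 h × 3600 s/h = 159.74 × 40.70 × 3600 / 10⁶ = 23.41 MJ/m².

23.4 MJ/m²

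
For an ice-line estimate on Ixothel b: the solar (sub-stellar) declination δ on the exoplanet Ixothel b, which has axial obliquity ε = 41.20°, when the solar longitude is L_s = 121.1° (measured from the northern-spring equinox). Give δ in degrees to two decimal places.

δ = +34.33°

sin δ = sin ε · sin L_s = sin 41.20° × sin 121.1° = 0.564014.
δ = arcsin(0.564014) = +34.33°.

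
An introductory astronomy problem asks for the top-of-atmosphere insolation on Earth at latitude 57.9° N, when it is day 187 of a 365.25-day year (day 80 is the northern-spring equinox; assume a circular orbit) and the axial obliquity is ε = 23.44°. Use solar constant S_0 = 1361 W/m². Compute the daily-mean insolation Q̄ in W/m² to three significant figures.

Q̄ ≈ 482 W/m²

Solar longitude: L_s = 360° × (187 − 80)/365.25 = 105.462°.
sin δ = sin 23.44° × sin 105.462° = 0.38339, so δ = +22.544°.
cos h₀ = −tan(+57.9°) tan(+22.544°) = -0.6617, h₀ = 2.2939 rad.
Bracket: h₀ sin ϕ sin δ + cos ϕ cos δ sin h₀ = 2.2939×0.84712×0.38339 + 0.53140×0.92359×0.74973 = 0.745007 + 0.367964 = 1.112971.
Q̄ = (S_0/π) × [bracket] = (1361/π) × 1.112971 = 482.2 W/m².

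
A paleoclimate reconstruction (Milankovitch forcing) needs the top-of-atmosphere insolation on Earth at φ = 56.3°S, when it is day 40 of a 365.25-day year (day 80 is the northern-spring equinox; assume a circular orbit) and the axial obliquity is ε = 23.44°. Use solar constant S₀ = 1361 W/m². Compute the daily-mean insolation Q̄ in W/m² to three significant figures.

Q̄ ≈ 394 W/m²

Solar longitude: λ_s = 360° × (40 − 80)/365.25 = -39.425°, i.e. -39.425° + 360° = 320.575°.
sin δ = sin 23.44° × sin 320.575° = -0.25262, so δ = -14.633°.
cos H₀ = −tan(-56.3°) tan(-14.633°) = -0.3915, H₀ = 1.9730 rad.
Bracket: H₀ sin φ sin δ + cos φ cos δ sin H₀ = 1.9730×-0.83195×-0.25262 + 0.55484×0.96756×0.92018 = 0.414660 + 0.493990 = 0.908650.
Q̄ = (S₀/π) × [bracket] = (1361/π) × 0.908650 = 393.6 W/m².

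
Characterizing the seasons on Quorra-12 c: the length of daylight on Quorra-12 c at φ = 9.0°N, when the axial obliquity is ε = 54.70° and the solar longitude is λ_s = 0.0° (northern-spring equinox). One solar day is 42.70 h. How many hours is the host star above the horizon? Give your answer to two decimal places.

21.35 h

Solar declination: sin δ = sin ε · sin λ_s = sin 54.70° × sin 0.0° = 0.00000, so δ = +0.000°.
cos H₀ = −tan φ · tan δ = −tan(+9.0°) × tan(+0.000°) = -0.0000, so H₀ = 1.5708 rad = 90.00°.
Daylight = 2H₀/(2π) × 42.70 h = (1.5708/π) × 42.70 = 21.35 h.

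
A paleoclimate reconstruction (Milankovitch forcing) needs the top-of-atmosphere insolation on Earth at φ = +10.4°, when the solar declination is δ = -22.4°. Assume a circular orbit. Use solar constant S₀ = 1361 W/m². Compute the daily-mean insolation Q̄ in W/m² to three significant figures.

cos H₀ = −tan(+10.4°) tan(-22.400°) = 0.0756, H₀ = 1.4951 rad.
Bracket: H₀ sin φ sin δ + cos φ cos δ sin H₀ = 1.4951×0.18052×-0.38107 + 0.98357×0.92455×0.99713 = -0.102849 + 0.906750 = 0.803901.
Q̄ = (S₀/π) × [bracket] = (1361/π) × 0.803901 = 348.3 W/m².

Q̄ ≈ 348 W/m²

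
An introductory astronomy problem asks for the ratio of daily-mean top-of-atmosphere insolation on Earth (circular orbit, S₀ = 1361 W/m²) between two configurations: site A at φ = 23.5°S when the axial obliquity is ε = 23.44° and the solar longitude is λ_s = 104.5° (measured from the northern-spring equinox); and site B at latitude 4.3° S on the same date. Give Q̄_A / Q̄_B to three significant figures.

Q̄_A / Q̄_B ≈ 0.707

— Configuration A (φ=-23.5°):
Solar declination: sin δ = sin ε · sin λ_s = sin 23.44° × sin 104.5° = 0.38512, so δ = +22.651°.
cos H₀ = −tan(-23.5°) tan(+22.651°) = 0.1814, H₀ = 1.3883 rad.
Bracket: H₀ sin φ sin δ + cos φ cos δ sin H₀ = 1.3883×-0.39875×0.38512 + 0.91706×0.92287×0.98340 = -0.213197 + 0.832278 = 0.619081.
Q̄ = (S₀/π) × [bracket] = (1361/π) × 0.619081 = 268.20 W/m².
— Configuration B (φ=-4.3°):
cos H₀ = −tan(-4.3°) tan(+22.651°) = 0.0314, H₀ = 1.5394 rad.
Bracket: H₀ sin φ sin δ + cos φ cos δ sin H₀ = 1.5394×-0.07498×0.38512 + 0.99719×0.92287×0.99951 = -0.044452 + 0.919826 = 0.875374.
Q̄ = (S₀/π) × [bracket] = (1361/π) × 0.875374 = 379.23 W/m².
Ratio Q̄_A / Q̄_B = 268.20 / 379.23 = 0.7072.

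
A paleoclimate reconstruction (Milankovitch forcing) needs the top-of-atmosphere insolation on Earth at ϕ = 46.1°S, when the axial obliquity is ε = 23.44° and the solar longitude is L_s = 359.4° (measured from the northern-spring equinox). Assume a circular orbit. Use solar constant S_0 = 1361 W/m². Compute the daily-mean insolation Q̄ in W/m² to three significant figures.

Q̄ ≈ 302 W/m²

Solar declination: sin δ = sin ε · sin L_s = sin 23.44° × sin 359.4° = -0.00417, so δ = -0.239°.
cos h₀ = −tan(-46.1°) tan(-0.239°) = -0.0043, h₀ = 1.5751 rad.
Bracket: h₀ sin ϕ sin δ + cos ϕ cos δ sin h₀ = 1.5751×-0.72055×-0.00417 + 0.69340×0.99999×0.99999 = 0.004733 + 0.693386 = 0.698119.
Q̄ = (S_0/π) × [bracket] = (1361/π) × 0.698119 = 302.4 W/m².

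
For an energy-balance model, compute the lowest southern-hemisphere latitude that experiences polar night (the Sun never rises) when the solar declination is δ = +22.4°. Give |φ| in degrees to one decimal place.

|φ| = 67.6°

Polar night requires cos H₀ = −tan φ tan δ ≥ 1, i.e. tan φ tan δ ≤ −1.
The boundary is |tan φ| · |tan δ| = 1, so |φ| = 90° − |δ| = 90° − 22.4° = 67.6° in the southern hemisphere.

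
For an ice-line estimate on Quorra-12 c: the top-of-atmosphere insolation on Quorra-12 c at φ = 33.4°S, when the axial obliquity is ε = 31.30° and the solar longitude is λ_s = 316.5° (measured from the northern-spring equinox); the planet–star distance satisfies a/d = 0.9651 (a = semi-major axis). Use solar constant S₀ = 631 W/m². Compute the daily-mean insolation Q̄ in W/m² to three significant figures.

Solar declination: sin δ = sin ε · sin λ_s = sin 31.30° × sin 316.5° = -0.35761, so δ = -20.954°.
cos H₀ = −tan(-33.4°) tan(-20.954°) = -0.2525, H₀ = 1.8261 rad.
Bracket: H₀ sin φ sin δ + cos φ cos δ sin H₀ = 1.8261×-0.55048×-0.35761 + 0.83485×0.93387×0.96760 = 0.359481 + 0.754381 = 1.113862.
Inverse-square distance factor (a/d)² = 0.9651² = 0.931418.
Q̄ = (S₀/π) × 0.931418 × [bracket] = (631/π) × 0.931418 × 1.113862 = 208.4 W/m².

Q̄ ≈ 208 W/m²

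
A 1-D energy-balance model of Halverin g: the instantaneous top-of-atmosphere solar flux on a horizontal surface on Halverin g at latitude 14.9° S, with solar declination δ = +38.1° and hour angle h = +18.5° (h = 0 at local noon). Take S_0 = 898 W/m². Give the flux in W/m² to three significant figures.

505 W/m²

cos θ_z = sin ϕ sin δ + cos ϕ cos δ cos h = -0.158660 + 0.721177 = 0.562517.
Flux = S_0 · cos θ_z = 898 × 0.562517 = 505.1 W/m².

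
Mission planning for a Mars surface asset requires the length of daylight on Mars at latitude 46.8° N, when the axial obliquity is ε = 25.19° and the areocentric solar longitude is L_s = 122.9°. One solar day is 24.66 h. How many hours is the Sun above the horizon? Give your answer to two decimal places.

15.62 h

sin δ = sin 25.19° × sin 122.9° = 0.35736, so δ = +20.938°.
cos h₀ = −tan ϕ · tan δ = −tan(+46.8°) × tan(+20.938°) = -0.4075, so h₀ = 1.9905 rad = 114.05°.
Daylight = 2h₀/(2π) × 24.66 h = (1.9905/π) × 24.66 = 15.62 h.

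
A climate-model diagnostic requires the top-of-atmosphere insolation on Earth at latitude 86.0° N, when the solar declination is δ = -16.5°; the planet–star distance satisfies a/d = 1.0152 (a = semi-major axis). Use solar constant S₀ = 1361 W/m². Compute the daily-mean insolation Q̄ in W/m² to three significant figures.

cos H₀ = −tan(+86.0°) tan(-16.500°) = 4.2361 ≥ 1 ⇒ polar night, H₀ = 0 and Q̄ = 0.
Inverse-square distance factor (a/d)² = 1.0152² = 1.030631.

Q̄ ≈ 0.00 W/m²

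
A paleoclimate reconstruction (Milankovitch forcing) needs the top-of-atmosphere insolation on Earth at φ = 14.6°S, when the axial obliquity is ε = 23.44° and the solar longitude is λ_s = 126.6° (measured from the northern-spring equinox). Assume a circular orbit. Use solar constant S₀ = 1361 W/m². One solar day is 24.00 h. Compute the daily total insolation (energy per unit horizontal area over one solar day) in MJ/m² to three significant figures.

29.7 MJ/m²

Solar declination: sin δ = sin ε · sin λ_s = sin 23.44° × sin 126.6° = 0.31935, so δ = +18.624°.
cos H₀ = −tan(-14.6°) tan(+18.624°) = 0.0878, H₀ = 1.4829 rad.
Bracket: H₀ sin φ sin δ + cos φ cos δ sin H₀ = 1.4829×-0.25207×0.31935 + 0.96771×0.94764×0.99614 = -0.119371 + 0.913501 = 0.794130.
Q̄ = (S₀/π) × [bracket] = (1361/π) × 0.794130 = 344.03 W/m².
Daily total = Q̄ × 24.00 h × 3600 s/h = 344.03 × 24.00 × 3600 / 10⁶ = 29.72 MJ/m².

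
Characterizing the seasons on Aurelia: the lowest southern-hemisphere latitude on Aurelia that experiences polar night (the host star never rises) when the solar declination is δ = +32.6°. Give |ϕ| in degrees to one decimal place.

|ϕ| = 57.4°

Polar night requires cos h₀ = −tan ϕ tan δ ≥ 1, i.e. tan ϕ tan δ ≤ −1.
The boundary is |tan ϕ| · |tan δ| = 1, so |ϕ| = 90° − |δ| = 90° − 32.6° = 57.4° in the southern hemisphere.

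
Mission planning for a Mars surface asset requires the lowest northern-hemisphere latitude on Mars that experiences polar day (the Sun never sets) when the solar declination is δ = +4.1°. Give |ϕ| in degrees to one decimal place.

|ϕ| = 85.9°

Polar day requires cos h₀ = −tan ϕ tan δ ≤ −1, i.e. tan ϕ tan δ ≥ 1.
The boundary is |tan ϕ| · |tan δ| = 1, so |ϕ| = 90° − |δ| = 90° − 4.1° = 85.9° in the northern hemisphere.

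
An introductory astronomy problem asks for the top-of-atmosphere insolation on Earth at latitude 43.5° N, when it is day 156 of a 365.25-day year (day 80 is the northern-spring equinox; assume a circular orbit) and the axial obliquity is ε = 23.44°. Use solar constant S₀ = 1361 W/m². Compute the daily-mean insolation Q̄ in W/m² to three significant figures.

Q̄ ≈ 493 W/m²

Solar longitude: λ_s = 360° × (156 − 80)/365.25 = 74.908°.
sin δ = sin 23.44° × sin 74.908° = 0.38407, so δ = +22.586°.
cos H₀ = −tan(+43.5°) tan(+22.586°) = -0.3947, H₀ = 1.9766 rad.
Bracket: H₀ sin φ sin δ + cos φ cos δ sin H₀ = 1.9766×0.68835×0.38407 + 0.72537×0.92330×0.91879 = 0.522563 + 0.615345 = 1.137908.
Q̄ = (S₀/π) × [bracket] = (1361/π) × 1.137908 = 493.0 W/m².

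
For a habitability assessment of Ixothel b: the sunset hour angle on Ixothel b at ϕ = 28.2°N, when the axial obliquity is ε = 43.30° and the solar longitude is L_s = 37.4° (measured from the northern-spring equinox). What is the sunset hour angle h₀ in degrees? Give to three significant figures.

Solar declination: sin δ = sin ε · sin L_s = sin 43.30° × sin 37.4° = 0.41655, so δ = +24.617°.
cos h₀ = −tan ϕ · tan δ = −tan(+28.2°) × tan(+24.617°) = -0.2457, so h₀ = 1.8190 rad = 104.22°.

h₀ = 104°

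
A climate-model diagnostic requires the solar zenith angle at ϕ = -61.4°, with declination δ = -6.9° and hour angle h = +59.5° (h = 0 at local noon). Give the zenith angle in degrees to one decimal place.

cos θ_z = sin ϕ sin δ + cos ϕ cos δ cos h = 0.105478 + 0.241195 = 0.346673.
θ_z = arccos(0.346673) = 69.7°.

θ_z = 69.7°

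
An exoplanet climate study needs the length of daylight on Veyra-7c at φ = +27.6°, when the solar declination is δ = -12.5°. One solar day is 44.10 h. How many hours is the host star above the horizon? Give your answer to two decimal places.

cos H₀ = −tan φ · tan δ = −tan(+27.6°) × tan(-12.500°) = 0.1159, so H₀ = 1.4546 rad = 83.34°.
Daylight = 2H₀/(2π) × 44.10 h = (1.4546/π) × 44.10 = 20.42 h.

20.42 h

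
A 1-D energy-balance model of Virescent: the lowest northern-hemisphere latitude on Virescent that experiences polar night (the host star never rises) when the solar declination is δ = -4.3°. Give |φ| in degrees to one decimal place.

Polar night requires cos H₀ = −tan φ tan δ ≥ 1, i.e. tan φ tan δ ≤ −1.
The boundary is |tan φ| · |tan δ| = 1, so |φ| = 90° − |δ| = 90° − 4.3° = 85.7° in the northern hemisphere.

|φ| = 85.7°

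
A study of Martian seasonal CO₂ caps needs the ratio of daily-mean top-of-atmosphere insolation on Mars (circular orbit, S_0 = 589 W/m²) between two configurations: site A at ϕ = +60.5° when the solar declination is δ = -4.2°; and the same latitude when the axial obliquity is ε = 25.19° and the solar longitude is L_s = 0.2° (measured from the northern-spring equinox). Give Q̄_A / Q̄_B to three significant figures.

Q̄_A / Q̄_B ≈ 0.799

— Configuration A (ϕ=+60.5°):
cos h₀ = −tan(+60.5°) tan(-4.200°) = 0.1298, h₀ = 1.4406 rad.
Bracket: h₀ sin ϕ sin δ + cos ϕ cos δ sin h₀ = 1.4406×0.87036×-0.07324 + 0.49242×0.99731×0.99154 = -0.091831 + 0.486941 = 0.395110.
Q̄ = (S_0/π) × [bracket] = (589/π) × 0.395110 = 74.077 W/m².
— Configuration B (ϕ=+60.5°):
Solar declination: sin δ = sin ε · sin L_s = sin 25.19° × sin 0.2° = 0.00149, so δ = +0.085°.
cos h₀ = −tan(+60.5°) tan(+0.085°) = -0.0026, h₀ = 1.5734 rad.
Bracket: h₀ sin ϕ sin δ + cos ϕ cos δ sin h₀ = 1.5734×0.87036×0.00149 + 0.49242×1.00000×1.00000 = 0.002040 + 0.492420 = 0.494460.
Q̄ = (S_0/π) × [bracket] = (589/π) × 0.494460 = 92.704 W/m².
Ratio Q̄_A / Q̄_B = 74.077 / 92.704 = 0.7991.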